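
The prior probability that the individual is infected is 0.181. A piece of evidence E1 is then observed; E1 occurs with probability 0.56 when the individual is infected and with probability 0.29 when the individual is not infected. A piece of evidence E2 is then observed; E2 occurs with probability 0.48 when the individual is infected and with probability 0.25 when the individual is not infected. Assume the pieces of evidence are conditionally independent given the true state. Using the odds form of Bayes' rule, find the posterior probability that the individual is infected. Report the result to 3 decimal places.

Posterior probability ≈ 0.450

Prior odds = 0.181/(1−0.181) = 0.22100.
Likelihood ratio for E1 = 0.56/0.29 = 1.9310.
Likelihood ratio for E2 = 0.48/0.25 = 1.9200.
Posterior odds = prior odds × LR₁ × LR₂ = 0.81938.
Posterior probability = odds/(1+odds) = 0.81938/1.8194 = 0.450.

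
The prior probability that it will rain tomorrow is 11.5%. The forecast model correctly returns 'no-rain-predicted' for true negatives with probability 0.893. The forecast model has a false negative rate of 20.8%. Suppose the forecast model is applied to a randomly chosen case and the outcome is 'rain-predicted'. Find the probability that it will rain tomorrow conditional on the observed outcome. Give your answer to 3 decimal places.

P(H | E) ≈ 0.490

Write H for 'it will rain tomorrow'. Prior odds H:¬H = 0.115/0.885 = 0.12994. For the 'rain-predicted' outcome, the likelihood ratio is 0.792/0.107 = 7.4019.
Posterior odds = 0.12994 × 7.4019 = 0.96182, so P(H|E) = 0.96182/(1+0.96182) = 0.490.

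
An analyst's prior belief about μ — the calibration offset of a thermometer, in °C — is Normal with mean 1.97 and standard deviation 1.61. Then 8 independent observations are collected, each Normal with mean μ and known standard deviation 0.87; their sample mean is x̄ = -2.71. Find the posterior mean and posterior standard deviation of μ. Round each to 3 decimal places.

Posterior mean ≈ -2.545; posterior SD ≈ 0.302

Prior precision 1/τ₀² = 1/1.61² = 0.385788; data precision n/σ² = 8/0.87² = 10.5694.
Posterior precision = 0.385788 + 10.5694 = 10.9552, giving posterior SD = 1/√10.9552 = 0.302.
Posterior mean = (0.385788·1.97 + 10.5694·-2.71) / 10.9552 = -2.545.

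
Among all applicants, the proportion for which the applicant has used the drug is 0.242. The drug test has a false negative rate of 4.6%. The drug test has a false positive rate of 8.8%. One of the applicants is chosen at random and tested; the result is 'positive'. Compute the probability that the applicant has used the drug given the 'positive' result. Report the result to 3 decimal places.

P(H | E) ≈ 0.776

Let H be the event that the applicant has used the drug. P(H) = 0.242, so P(¬H) = 0.758. With E the 'positive' result, P(E|H) = 0.954 and P(E|¬H) = 0.088.
P(E) = 0.954·0.242 + 0.088·0.758 = 0.23087 + 0.066704 = 0.29757.
By Bayes' theorem, P(H|E) = 0.23087 / 0.29757 = 0.776.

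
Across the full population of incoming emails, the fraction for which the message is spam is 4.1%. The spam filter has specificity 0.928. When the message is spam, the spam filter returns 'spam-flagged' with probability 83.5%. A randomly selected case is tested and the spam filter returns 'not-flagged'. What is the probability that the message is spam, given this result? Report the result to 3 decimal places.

Write H for 'the message is spam'. Prior odds H:¬H = 0.041/0.959 = 0.042753. For the 'not-flagged' outcome, the likelihood ratio is 0.165/0.928 = 0.17780.
Posterior odds = 0.042753 × 0.17780 = 0.0076015, so P(H|E) = 0.0076015/(1+0.0076015) = 0.008.

P(H | E) ≈ 0.008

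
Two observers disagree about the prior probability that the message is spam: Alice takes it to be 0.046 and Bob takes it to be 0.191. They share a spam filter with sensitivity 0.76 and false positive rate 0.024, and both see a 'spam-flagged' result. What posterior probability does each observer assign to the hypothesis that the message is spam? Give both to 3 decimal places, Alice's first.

The likelihood ratio for a 'spam-flagged' result is 0.76/0.024 = 31.667.
Alice: prior odds 0.046/0.954 = 0.048218; posterior odds 1.5269; posterior probability 0.604.
Bob: prior odds 0.191/0.809 = 0.23609; posterior odds 7.4763; posterior probability 0.882.

Alice: 0.604; Bob: 0.882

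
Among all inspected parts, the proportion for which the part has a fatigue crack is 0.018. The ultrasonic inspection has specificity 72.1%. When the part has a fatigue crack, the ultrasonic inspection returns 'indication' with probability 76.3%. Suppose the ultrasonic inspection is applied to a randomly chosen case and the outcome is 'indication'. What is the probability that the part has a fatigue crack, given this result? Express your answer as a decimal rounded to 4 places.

P(H | E) ≈ 0.0477

Write H for 'the part has a fatigue crack'. Prior odds H:¬H = 0.018/0.982 = 0.018330. For the 'indication' outcome, the likelihood ratio is 0.763/0.279 = 2.7348.
Posterior odds = 0.018330 × 2.7348 = 0.050128, so P(H|E) = 0.050128/(1+0.050128) = 0.0477.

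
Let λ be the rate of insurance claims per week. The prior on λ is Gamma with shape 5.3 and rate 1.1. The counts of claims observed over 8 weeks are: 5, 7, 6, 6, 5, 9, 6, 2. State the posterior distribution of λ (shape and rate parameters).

Posterior: Gamma(shape=51.3, rate=9.1)

Total count ∑xᵢ = 46 over n = 8 weeks.
Gamma is conjugate to the Poisson likelihood: posterior is Gamma(shape = 5.3+46 = 51.3, rate = 1.1+8 = 9.1).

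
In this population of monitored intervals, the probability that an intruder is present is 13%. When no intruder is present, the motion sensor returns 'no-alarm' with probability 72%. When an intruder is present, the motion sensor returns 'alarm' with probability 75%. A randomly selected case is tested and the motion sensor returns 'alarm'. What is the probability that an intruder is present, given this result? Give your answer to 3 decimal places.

Let H be the event that an intruder is present. P(H) = 0.13, so P(¬H) = 0.87. With E the 'alarm' result, P(E|H) = 0.75 and P(E|¬H) = 0.28.
P(E) = 0.75·0.13 + 0.28·0.87 = 0.097500 + 0.24360 = 0.34110.
By Bayes' theorem, P(H|E) = 0.097500 / 0.34110 = 0.286.

P(H | E) ≈ 0.286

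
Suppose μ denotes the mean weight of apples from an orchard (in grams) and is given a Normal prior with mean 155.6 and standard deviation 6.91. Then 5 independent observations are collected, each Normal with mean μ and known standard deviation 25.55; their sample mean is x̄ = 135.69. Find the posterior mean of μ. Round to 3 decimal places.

Prior precision 1/τ₀² = 1/6.91² = 0.0209432; data precision n/σ² = 5/25.55² = 0.00765928.
Posterior precision = 0.0209432 + 0.00765928 = 0.0286025.
Posterior mean = (0.0209432·155.6 + 0.00765928·135.69) / 0.0286025 = 150.268.

Posterior mean ≈ 150.268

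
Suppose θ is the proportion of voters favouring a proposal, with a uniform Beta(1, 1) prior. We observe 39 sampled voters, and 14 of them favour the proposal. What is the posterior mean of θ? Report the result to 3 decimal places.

Posterior mean ≈ 0.366

Observing 14 successes and 25 failures updates Beta(1, 1) by adding the success and failure counts to the two shape parameters: α = 1+14 = 15, β = 1+25 = 26.
E[θ | data] = 15/(15+26) = 0.366.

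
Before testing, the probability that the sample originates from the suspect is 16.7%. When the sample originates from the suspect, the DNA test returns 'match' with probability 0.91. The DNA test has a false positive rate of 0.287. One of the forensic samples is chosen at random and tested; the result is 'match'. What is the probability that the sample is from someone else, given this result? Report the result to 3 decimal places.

P(¬H | E) ≈ 0.611

Let H be the event that the sample originates from the suspect. P(H) = 0.167, so P(¬H) = 0.833. With E the 'match' result, P(E|H) = 0.91 and P(E|¬H) = 0.287.
P(E) = 0.91·0.167 + 0.287·0.833 = 0.15197 + 0.23907 = 0.39104.
By Bayes' theorem, P(H|E) = 0.15197 / 0.39104 = 0.389. Hence P(¬H|E) = 1 − 0.389 = 0.611.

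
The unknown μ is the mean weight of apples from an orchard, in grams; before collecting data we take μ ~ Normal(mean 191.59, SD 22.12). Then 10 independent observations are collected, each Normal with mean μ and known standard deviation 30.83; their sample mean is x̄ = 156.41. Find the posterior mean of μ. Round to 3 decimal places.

Posterior mean ≈ 162.132

With known σ, the Normal prior is conjugate. Weight on the data is w = (n/σ²)/(n/σ² + 1/τ₀²) = 0.0105209/(0.0105209+0.00204376) = 0.83734.
Posterior mean = w·x̄ + (1−w)·μ₀ = 0.83734·156.41 + 0.16266·191.59 = 162.132.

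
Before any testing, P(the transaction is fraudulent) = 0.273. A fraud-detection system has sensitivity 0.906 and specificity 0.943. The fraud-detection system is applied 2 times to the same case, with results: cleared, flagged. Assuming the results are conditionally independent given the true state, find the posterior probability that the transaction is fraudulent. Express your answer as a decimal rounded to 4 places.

Let H be the event that the transaction is fraudulent; start with P(H) = 0.273. P('flagged'|H) = 0.906, P('flagged'|¬H) = 0.057.
Update on result 1 ('cleared'): P(H) ← 0.094·0.2730 / (0.094·0.2730 + 0.943·0.7270) = 0.025662/0.71122 = 0.0361.
Update on result 2 ('flagged'): P(H) ← 0.906·0.0361 / (0.906·0.0361 + 0.057·0.9639) = 0.032690/0.087633 = 0.3730.

Posterior P(H) ≈ 0.3730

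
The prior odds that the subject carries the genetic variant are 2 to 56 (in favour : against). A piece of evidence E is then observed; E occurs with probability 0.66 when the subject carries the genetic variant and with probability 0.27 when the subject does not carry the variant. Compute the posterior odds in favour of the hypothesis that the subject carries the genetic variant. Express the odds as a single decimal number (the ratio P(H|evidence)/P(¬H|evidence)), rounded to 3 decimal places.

Posterior odds ≈ 0.087

Prior odds = 2/56 = 0.035714. In log-odds, ln(0.035714) = -3.3322.
Add log likelihood ratio: ln(2.4444) = 0.89382.
Posterior log-odds = -2.4384, so posterior odds = exp(-2.4384) = 0.087302.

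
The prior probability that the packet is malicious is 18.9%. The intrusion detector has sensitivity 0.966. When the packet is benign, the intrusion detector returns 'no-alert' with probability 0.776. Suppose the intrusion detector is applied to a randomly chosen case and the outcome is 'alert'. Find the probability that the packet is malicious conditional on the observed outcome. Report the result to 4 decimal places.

Let H be the event that the packet is malicious. P(H) = 0.189, so P(¬H) = 0.811. With E the 'alert' result, P(E|H) = 0.966 and P(E|¬H) = 0.224.
P(E) = 0.966·0.189 + 0.224·0.811 = 0.18257 + 0.18166 = 0.36424.
By Bayes' theorem, P(H|E) = 0.18257 / 0.36424 = 0.5012.

P(H | E) ≈ 0.5012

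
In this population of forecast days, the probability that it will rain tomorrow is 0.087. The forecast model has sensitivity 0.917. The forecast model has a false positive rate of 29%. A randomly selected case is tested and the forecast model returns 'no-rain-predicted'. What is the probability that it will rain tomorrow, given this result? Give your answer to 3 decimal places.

Write H for 'it will rain tomorrow'. Prior odds H:¬H = 0.087/0.913 = 0.095290. For the 'no-rain-predicted' outcome, the likelihood ratio is 0.083/0.71 = 0.11690.
Posterior odds = 0.095290 × 0.11690 = 0.011140, so P(H|E) = 0.011140/(1+0.011140) = 0.011.

P(H | E) ≈ 0.011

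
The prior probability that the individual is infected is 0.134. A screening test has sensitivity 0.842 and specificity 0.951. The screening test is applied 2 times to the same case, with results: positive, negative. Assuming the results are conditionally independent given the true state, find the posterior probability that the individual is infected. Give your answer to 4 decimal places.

With H the event that the individual is infected, the joint likelihood of the observed sequence is P(data|H) = 0.842·0.158 = 0.13304 and P(data|¬H) = 0.049·0.951 = 0.046599.
Bayes: P(H|data) = 0.134·0.13304 / (0.134·0.13304 + 0.866·0.046599) = 0.017827/0.058182 = 0.3064.

Posterior P(H) ≈ 0.3064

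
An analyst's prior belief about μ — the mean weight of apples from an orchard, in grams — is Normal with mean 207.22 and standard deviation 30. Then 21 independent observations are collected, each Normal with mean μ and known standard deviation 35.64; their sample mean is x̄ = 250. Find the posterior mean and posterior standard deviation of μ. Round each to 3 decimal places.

Prior precision 1/τ₀² = 1/30² = 0.00111111; data precision n/σ² = 21/35.64² = 0.0165327.
Posterior precision = 0.00111111 + 0.0165327 = 0.0176438, giving posterior SD = 1/√0.0176438 = 7.528.
Posterior mean = (0.00111111·207.22 + 0.0165327·250) / 0.0176438 = 247.306.

Posterior mean ≈ 247.306; posterior SD ≈ 7.528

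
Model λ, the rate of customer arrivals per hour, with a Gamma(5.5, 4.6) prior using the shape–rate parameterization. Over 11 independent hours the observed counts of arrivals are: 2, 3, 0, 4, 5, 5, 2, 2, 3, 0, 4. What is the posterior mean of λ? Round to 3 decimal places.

Posterior mean ≈ 2.276

Total count ∑xᵢ = 30 over n = 11 hours.
Gamma is conjugate to the Poisson likelihood: posterior is Gamma(shape = 5.5+30 = 35.5, rate = 4.6+11 = 15.6).
E[λ | data] = 35.5/15.6 = 2.276.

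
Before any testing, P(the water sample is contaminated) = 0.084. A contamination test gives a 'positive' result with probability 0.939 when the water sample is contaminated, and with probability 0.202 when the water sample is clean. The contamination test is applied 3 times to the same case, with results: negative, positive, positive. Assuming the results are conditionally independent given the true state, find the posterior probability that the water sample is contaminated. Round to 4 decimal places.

Let H be the event that the water sample is contaminated; start with P(H) = 0.084. P('positive'|H) = 0.939, P('positive'|¬H) = 0.202.
Update on result 1 ('negative'): P(H) ← 0.061·0.0840 / (0.061·0.0840 + 0.798·0.9160) = 0.0051240/0.73609 = 0.0070.
Update on result 2 ('positive'): P(H) ← 0.939·0.0070 / (0.939·0.0070 + 0.202·0.9930) = 0.0065365/0.20713 = 0.0316.
Update on result 3 ('positive'): P(H) ← 0.939·0.0316 / (0.939·0.0316 + 0.202·0.9684) = 0.029632/0.22526 = 0.1315.

Posterior P(H) ≈ 0.1315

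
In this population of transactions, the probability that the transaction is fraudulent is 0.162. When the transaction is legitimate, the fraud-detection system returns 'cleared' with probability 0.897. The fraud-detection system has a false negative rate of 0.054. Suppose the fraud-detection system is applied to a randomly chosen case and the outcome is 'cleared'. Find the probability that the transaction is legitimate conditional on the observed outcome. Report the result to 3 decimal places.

Write H for 'the transaction is fraudulent'. Prior odds H:¬H = 0.162/0.838 = 0.19332. For the 'cleared' outcome, the likelihood ratio is 0.054/0.897 = 0.060201.
Posterior odds = 0.19332 × 0.060201 = 0.011638, so P(H|E) = 0.011638/(1+0.011638) = 0.012. Then P(¬H|E) = 1 − 0.012 = 0.988.

P(¬H | E) ≈ 0.988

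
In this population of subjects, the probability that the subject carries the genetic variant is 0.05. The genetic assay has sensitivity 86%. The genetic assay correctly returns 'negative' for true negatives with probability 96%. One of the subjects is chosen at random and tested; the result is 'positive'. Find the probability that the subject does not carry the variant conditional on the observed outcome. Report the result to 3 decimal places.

Write H for 'the subject carries the genetic variant'. Prior odds H:¬H = 0.05/0.95 = 0.052632. For the 'positive' outcome, the likelihood ratio is 0.86/0.04 = 21.500.
Posterior odds = 0.052632 × 21.500 = 1.1316, so P(H|E) = 1.1316/(1+1.1316) = 0.531. Then P(¬H|E) = 1 − 0.531 = 0.469.

P(¬H | E) ≈ 0.469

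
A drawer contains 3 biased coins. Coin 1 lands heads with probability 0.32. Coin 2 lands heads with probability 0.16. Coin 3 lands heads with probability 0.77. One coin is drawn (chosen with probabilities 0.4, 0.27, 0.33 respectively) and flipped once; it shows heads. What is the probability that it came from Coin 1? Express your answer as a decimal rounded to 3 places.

Tabulate prior·likelihood by source: [1] prior 0.4, lik 0.32, product 0.1280; [2] prior 0.27, lik 0.16, product 0.04320; [3] prior 0.33, lik 0.77, product 0.2541.
Normalizing constant = 0.42530; the posterior for Coin 1 is its product over the sum, 0.1280/0.42530 = 0.301.

Posterior probability ≈ 0.301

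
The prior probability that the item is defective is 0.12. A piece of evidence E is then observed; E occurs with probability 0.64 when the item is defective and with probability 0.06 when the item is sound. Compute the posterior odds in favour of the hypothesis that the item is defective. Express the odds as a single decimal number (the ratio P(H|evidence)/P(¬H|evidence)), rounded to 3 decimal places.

Prior odds = 0.12/(1−0.12) = 0.13636. In log-odds, ln(0.13636) = -1.9924.
Add log likelihood ratio: ln(10.667) = 2.3671.
Posterior log-odds = 0.37469, so posterior odds = exp(0.37469) = 1.4545.

Posterior odds ≈ 1.455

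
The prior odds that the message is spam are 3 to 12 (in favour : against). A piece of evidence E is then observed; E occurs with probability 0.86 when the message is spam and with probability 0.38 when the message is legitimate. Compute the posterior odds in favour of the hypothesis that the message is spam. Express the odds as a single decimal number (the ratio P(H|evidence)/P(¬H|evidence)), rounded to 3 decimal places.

Prior odds = 3/12 = 0.25000.
Likelihood ratio for E = 0.86/0.38 = 2.2632.
Posterior odds = prior odds × LR = 0.56579.

Posterior odds ≈ 0.566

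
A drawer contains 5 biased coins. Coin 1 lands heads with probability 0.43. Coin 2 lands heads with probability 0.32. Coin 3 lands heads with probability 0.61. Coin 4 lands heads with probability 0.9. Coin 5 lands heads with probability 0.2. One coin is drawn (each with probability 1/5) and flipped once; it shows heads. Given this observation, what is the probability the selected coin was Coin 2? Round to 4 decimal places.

Tabulate prior·likelihood by source: [1] prior 0.2, lik 0.43, product 0.08600; [2] prior 0.2, lik 0.32, product 0.06400; [3] prior 0.2, lik 0.61, product 0.1220; [4] prior 0.2, lik 0.9, product 0.1800; [5] prior 0.2, lik 0.2, product 0.04000.
Normalizing constant = 0.49200; the posterior for Coin 2 is its product over the sum, 0.06400/0.49200 = 0.1301.

Posterior probability ≈ 0.1301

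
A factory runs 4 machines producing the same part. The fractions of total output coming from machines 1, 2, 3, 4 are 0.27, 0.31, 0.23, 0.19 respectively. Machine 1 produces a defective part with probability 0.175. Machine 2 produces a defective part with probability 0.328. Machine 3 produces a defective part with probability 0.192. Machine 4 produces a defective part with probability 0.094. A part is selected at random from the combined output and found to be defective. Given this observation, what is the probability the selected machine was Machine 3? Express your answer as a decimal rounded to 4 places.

Posterior probability ≈ 0.2093

Tabulate prior·likelihood by source: [1] prior 0.27, lik 0.175, product 0.04725; [2] prior 0.31, lik 0.328, product 0.1017; [3] prior 0.23, lik 0.192, product 0.04416; [4] prior 0.19, lik 0.094, product 0.01786.
Normalizing constant = 0.21095; the posterior for Machine 3 is its product over the sum, 0.04416/0.21095 = 0.2093.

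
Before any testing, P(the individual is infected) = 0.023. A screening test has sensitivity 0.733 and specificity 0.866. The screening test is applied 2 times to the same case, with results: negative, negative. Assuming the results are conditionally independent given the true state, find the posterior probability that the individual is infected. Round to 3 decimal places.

With H the event that the individual is infected, the joint likelihood of the observed sequence is P(data|H) = 0.267·0.267 = 0.071289 and P(data|¬H) = 0.866·0.866 = 0.74996.
Bayes: P(H|data) = 0.023·0.071289 / (0.023·0.071289 + 0.977·0.74996) = 0.0016396/0.73435 = 0.0022.

Posterior P(H) ≈ 0.002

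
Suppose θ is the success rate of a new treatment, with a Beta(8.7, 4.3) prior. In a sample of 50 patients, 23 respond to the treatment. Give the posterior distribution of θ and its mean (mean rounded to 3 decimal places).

Observing 23 successes and 27 failures updates Beta(8.7, 4.3) by adding the success and failure counts to the two shape parameters: α = 8.7+23 = 31.7, β = 4.3+27 = 31.3.
E[θ | data] = 31.7/(31.7+31.3) = 0.503.

Posterior: Beta(31.7, 31.3); mean ≈ 0.503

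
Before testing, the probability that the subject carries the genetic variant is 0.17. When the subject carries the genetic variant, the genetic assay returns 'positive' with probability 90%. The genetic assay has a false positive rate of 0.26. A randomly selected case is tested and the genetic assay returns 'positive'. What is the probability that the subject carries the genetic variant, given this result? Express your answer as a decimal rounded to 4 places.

Write H for 'the subject carries the genetic variant'. Prior odds H:¬H = 0.17/0.83 = 0.20482. For the 'positive' outcome, the likelihood ratio is 0.9/0.26 = 3.4615.
Posterior odds = 0.20482 × 3.4615 = 0.70899, so P(H|E) = 0.70899/(1+0.70899) = 0.4149.

P(H | E) ≈ 0.4149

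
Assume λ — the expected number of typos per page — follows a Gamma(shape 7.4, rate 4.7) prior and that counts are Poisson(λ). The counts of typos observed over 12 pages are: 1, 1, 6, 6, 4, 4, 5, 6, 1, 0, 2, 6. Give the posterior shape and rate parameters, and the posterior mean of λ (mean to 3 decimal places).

Total count ∑xᵢ = 42 over n = 12 pages.
Gamma is conjugate to the Poisson likelihood: posterior is Gamma(shape = 7.4+42 = 49.4, rate = 4.7+12 = 16.7).
E[λ | data] = 49.4/16.7 = 2.958.

Posterior: Gamma(shape=49.4, rate=16.7); mean ≈ 2.958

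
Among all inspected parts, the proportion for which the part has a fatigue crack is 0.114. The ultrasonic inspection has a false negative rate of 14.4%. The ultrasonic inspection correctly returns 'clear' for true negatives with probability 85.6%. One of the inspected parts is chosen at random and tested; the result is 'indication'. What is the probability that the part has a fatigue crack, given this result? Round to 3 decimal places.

P(H | E) ≈ 0.433

Write H for 'the part has a fatigue crack'. Prior odds H:¬H = 0.114/0.886 = 0.12867. For the 'indication' outcome, the likelihood ratio is 0.856/0.144 = 5.9444.
Posterior odds = 0.12867 × 5.9444 = 0.76486, so P(H|E) = 0.76486/(1+0.76486) = 0.433.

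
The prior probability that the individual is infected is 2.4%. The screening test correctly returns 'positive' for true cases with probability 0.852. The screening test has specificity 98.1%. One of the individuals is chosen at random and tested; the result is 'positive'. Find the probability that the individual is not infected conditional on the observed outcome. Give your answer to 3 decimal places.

Write H for 'the individual is infected'. Prior odds H:¬H = 0.024/0.976 = 0.024590. For the 'positive' outcome, the likelihood ratio is 0.852/0.019 = 44.842.
Posterior odds = 0.024590 × 44.842 = 1.1027, so P(H|E) = 1.1027/(1+1.1027) = 0.524. Then P(¬H|E) = 1 − 0.524 = 0.476.

P(¬H | E) ≈ 0.476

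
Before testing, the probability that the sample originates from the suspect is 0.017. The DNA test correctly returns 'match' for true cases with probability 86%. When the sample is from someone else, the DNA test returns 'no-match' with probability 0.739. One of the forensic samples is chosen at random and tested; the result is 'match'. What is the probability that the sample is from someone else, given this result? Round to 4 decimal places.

P(¬H | E) ≈ 0.9461

Let H be the event that the sample originates from the suspect. P(H) = 0.017, so P(¬H) = 0.983. With E the 'match' result, P(E|H) = 0.86 and P(E|¬H) = 0.261.
P(E) = 0.86·0.017 + 0.261·0.983 = 0.014620 + 0.25656 = 0.27118.
By Bayes' theorem, P(H|E) = 0.014620 / 0.27118 = 0.0539. Hence P(¬H|E) = 1 − 0.0539 = 0.9461.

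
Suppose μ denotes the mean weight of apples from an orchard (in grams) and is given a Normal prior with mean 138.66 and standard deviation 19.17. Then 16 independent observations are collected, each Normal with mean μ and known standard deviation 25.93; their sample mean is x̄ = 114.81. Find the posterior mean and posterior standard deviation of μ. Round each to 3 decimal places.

With known σ, the Normal prior is conjugate. Weight on the data is w = (n/σ²)/(n/σ² + 1/τ₀²) = 0.0237966/(0.0237966+0.00272117) = 0.89738.
Posterior mean = w·x̄ + (1−w)·μ₀ = 0.89738·114.81 + 0.10262·138.66 = 117.257. Posterior variance = 1/(0.0237966+0.00272117) = 37.7106, so SD = 6.141.

Posterior mean ≈ 117.257; posterior SD ≈ 6.141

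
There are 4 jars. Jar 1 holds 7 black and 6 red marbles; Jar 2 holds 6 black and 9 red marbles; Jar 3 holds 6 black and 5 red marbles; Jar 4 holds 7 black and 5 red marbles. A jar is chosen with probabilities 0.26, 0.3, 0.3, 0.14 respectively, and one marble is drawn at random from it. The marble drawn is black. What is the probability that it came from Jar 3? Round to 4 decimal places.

Tabulate prior·likelihood by source: [1] prior 0.26, lik 0.5385, product 0.1400; [2] prior 0.3, lik 0.4, product 0.1200; [3] prior 0.3, lik 0.5455, product 0.1636; [4] prior 0.14, lik 0.5833, product 0.08167.
Normalizing constant = 0.50530; the posterior for Jar 3 is its product over the sum, 0.1636/0.50530 = 0.3238.

Posterior probability ≈ 0.3238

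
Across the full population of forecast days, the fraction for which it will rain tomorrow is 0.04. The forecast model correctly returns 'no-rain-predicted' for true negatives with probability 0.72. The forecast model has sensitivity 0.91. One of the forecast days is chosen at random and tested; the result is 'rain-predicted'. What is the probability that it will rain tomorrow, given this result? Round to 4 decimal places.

P(H | E) ≈ 0.1193

Let H be the event that it will rain tomorrow. P(H) = 0.04, so P(¬H) = 0.96. With E the 'rain-predicted' result, P(E|H) = 0.91 and P(E|¬H) = 0.28.
P(E) = 0.91·0.04 + 0.28·0.96 = 0.036400 + 0.26880 = 0.30520.
By Bayes' theorem, P(H|E) = 0.036400 / 0.30520 = 0.1193.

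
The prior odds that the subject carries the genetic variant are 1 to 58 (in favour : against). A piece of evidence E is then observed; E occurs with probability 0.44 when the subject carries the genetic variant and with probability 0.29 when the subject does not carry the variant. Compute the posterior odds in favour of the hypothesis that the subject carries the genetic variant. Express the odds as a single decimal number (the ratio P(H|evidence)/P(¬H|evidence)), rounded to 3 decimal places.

Prior odds = 1/58 = 0.017241.
Likelihood ratio for E = 0.44/0.29 = 1.5172.
Posterior odds = prior odds × LR = 0.026159.

Posterior odds ≈ 0.026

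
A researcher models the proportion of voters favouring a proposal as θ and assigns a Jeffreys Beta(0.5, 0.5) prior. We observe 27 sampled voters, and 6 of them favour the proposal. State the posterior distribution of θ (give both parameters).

Observing 6 successes and 21 failures updates Beta(0.5, 0.5) by adding the success and failure counts to the two shape parameters: α = 0.5+6 = 6.5, β = 0.5+21 = 21.5.

Posterior: Beta(6.5, 21.5)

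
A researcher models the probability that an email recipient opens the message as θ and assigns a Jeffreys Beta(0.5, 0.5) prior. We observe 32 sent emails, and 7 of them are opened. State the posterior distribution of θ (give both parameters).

Posterior: Beta(7.5, 25.5)

Observing 7 successes and 25 failures updates Beta(0.5, 0.5) by adding the success and failure counts to the two shape parameters: α = 0.5+7 = 7.5, β = 0.5+25 = 25.5.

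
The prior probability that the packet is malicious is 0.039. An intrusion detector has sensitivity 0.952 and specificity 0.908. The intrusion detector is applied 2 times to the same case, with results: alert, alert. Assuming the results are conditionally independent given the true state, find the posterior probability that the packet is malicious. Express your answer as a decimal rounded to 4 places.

Let H be the event that the packet is malicious; start with P(H) = 0.039. P('alert'|H) = 0.952, P('alert'|¬H) = 0.092.
Update on result 1 ('alert'): P(H) ← 0.952·0.0390 / (0.952·0.0390 + 0.092·0.9610) = 0.037128/0.12554 = 0.2957.
Update on result 2 ('alert'): P(H) ← 0.952·0.2957 / (0.952·0.2957 + 0.092·0.7043) = 0.28155/0.34634 = 0.8129.

Posterior P(H) ≈ 0.8129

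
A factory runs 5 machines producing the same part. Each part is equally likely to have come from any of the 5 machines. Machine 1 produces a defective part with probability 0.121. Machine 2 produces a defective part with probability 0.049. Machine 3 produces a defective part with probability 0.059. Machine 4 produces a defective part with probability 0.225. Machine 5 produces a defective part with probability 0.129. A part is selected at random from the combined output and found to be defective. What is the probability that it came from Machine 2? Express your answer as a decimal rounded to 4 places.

Posterior probability ≈ 0.0840

Tabulate prior·likelihood by source: [1] prior 0.2, lik 0.121, product 0.02420; [2] prior 0.2, lik 0.049, product 0.009800; [3] prior 0.2, lik 0.059, product 0.01180; [4] prior 0.2, lik 0.225, product 0.04500; [5] prior 0.2, lik 0.129, product 0.02580.
Normalizing constant = 0.11660; the posterior for Machine 2 is its product over the sum, 0.009800/0.11660 = 0.0840.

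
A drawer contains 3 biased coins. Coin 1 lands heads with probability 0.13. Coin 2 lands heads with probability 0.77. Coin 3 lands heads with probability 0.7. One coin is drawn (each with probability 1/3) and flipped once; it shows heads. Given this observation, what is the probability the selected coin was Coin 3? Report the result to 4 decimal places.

Posterior probability ≈ 0.4375

Tabulate prior·likelihood by source: [1] prior 0.333333, lik 0.13, product 0.04333; [2] prior 0.333333, lik 0.77, product 0.2567; [3] prior 0.333333, lik 0.7, product 0.2333.
Normalizing constant = 0.53333; the posterior for Coin 3 is its product over the sum, 0.2333/0.53333 = 0.4375.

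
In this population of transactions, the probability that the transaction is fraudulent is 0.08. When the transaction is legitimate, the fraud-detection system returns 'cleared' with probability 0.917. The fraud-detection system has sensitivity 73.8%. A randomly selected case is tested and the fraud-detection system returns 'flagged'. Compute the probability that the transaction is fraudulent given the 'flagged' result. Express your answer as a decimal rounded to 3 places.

Write H for 'the transaction is fraudulent'. Prior odds H:¬H = 0.08/0.92 = 0.086957. For the 'flagged' outcome, the likelihood ratio is 0.738/0.083 = 8.8916.
Posterior odds = 0.086957 × 8.8916 = 0.77318, so P(H|E) = 0.77318/(1+0.77318) = 0.436.

P(H | E) ≈ 0.436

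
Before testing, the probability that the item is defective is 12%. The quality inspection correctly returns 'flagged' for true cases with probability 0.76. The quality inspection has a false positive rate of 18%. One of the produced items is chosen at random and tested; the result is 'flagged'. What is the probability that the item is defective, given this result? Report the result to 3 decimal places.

Let H be the event that the item is defective. P(H) = 0.12, so P(¬H) = 0.88. With E the 'flagged' result, P(E|H) = 0.76 and P(E|¬H) = 0.18.
P(E) = 0.76·0.12 + 0.18·0.88 = 0.091200 + 0.15840 = 0.24960.
By Bayes' theorem, P(H|E) = 0.091200 / 0.24960 = 0.365.

P(H | E) ≈ 0.365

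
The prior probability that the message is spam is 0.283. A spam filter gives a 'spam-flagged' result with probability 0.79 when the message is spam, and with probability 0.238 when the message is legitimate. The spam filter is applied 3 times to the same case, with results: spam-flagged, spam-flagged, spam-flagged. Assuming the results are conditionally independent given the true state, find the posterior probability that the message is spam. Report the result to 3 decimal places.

Posterior P(H) ≈ 0.935

With H the event that the message is spam, the joint likelihood of the observed sequence is P(data|H) = 0.79·0.79·0.79 = 0.49304 and P(data|¬H) = 0.238·0.238·0.238 = 0.013481.
Bayes: P(H|data) = 0.283·0.49304 / (0.283·0.49304 + 0.717·0.013481) = 0.13953/0.14920 = 0.9352.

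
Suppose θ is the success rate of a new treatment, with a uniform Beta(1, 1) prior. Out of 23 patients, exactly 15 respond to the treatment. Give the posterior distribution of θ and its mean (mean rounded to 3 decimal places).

Posterior: Beta(16, 9); mean ≈ 0.640

Observing 15 successes and 8 failures updates Beta(1, 1) by adding the success and failure counts to the two shape parameters: α = 1+15 = 16, β = 1+8 = 9.
Posterior mean = α/(α+β) = 16/25 = 0.640.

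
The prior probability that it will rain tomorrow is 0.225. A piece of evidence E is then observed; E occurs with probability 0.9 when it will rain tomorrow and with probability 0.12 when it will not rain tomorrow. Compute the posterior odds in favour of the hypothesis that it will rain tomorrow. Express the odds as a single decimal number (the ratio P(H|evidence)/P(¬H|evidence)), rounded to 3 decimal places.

Prior odds = 0.225/(1−0.225) = 0.29032. In log-odds, ln(0.29032) = -1.2368.
Add log likelihood ratio: ln(7.5000) = 2.0149.
Posterior log-odds = 0.77814, so posterior odds = exp(0.77814) = 2.1774.

Posterior odds ≈ 2.177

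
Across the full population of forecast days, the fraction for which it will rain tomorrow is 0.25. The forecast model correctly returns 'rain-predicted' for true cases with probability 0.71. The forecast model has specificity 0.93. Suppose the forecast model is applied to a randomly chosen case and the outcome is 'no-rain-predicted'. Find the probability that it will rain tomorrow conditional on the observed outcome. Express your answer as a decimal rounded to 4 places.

P(H | E) ≈ 0.0942

Write H for 'it will rain tomorrow'. Prior odds H:¬H = 0.25/0.75 = 0.33333. For the 'no-rain-predicted' outcome, the likelihood ratio is 0.29/0.93 = 0.31183.
Posterior odds = 0.33333 × 0.31183 = 0.10394, so P(H|E) = 0.10394/(1+0.10394) = 0.0942.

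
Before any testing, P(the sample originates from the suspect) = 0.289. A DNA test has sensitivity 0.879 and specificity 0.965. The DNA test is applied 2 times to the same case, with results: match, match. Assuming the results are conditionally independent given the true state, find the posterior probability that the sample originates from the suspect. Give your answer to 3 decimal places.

Posterior P(H) ≈ 0.996

With H the event that the sample originates from the suspect, the joint likelihood of the observed sequence is P(data|H) = 0.879·0.879 = 0.77264 and P(data|¬H) = 0.035·0.035 = 0.0012250.
Bayes: P(H|data) = 0.289·0.77264 / (0.289·0.77264 + 0.711·0.0012250) = 0.22329/0.22416 = 0.9961.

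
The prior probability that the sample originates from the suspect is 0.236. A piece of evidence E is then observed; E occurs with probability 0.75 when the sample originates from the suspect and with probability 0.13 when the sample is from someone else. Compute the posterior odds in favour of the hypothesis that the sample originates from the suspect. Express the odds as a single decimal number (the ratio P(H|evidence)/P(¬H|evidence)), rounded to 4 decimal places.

Prior odds = 0.236/(1−0.236) = 0.30890. In log-odds, ln(0.30890) = -1.1747.
Add log likelihood ratio: ln(5.7692) = 1.7525.
Posterior log-odds = 0.57780, so posterior odds = exp(0.57780) = 1.7821.

Posterior odds ≈ 1.7821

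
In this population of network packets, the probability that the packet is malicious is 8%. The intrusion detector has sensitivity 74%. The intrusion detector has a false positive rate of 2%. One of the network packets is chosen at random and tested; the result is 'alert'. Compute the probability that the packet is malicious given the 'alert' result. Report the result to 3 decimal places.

Let H be the event that the packet is malicious. P(H) = 0.08, so P(¬H) = 0.92. With E the 'alert' result, P(E|H) = 0.74 and P(E|¬H) = 0.02.
P(E) = 0.74·0.08 + 0.02·0.92 = 0.059200 + 0.018400 = 0.077600.
By Bayes' theorem, P(H|E) = 0.059200 / 0.077600 = 0.763.

P(H | E) ≈ 0.763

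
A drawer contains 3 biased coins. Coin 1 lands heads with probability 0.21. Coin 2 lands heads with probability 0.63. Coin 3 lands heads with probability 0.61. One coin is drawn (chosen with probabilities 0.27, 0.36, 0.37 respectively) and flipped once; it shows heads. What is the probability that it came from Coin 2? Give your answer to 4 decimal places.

Posterior probability ≈ 0.4454

Tabulate prior·likelihood by source: [1] prior 0.27, lik 0.21, product 0.05670; [2] prior 0.36, lik 0.63, product 0.2268; [3] prior 0.37, lik 0.61, product 0.2257.
Normalizing constant = 0.50920; the posterior for Coin 2 is its product over the sum, 0.2268/0.50920 = 0.4454.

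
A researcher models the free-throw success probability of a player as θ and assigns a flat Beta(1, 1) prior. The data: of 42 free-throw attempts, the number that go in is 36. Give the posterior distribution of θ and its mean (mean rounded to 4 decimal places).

Posterior: Beta(37, 7); mean ≈ 0.8409

The binomial likelihood is conjugate to the Beta prior: with 36 successes and 6 failures, the posterior is Beta(1+36, 1+6) = Beta(37, 7).
Posterior mean = α/(α+β) = 37/44 = 0.8409.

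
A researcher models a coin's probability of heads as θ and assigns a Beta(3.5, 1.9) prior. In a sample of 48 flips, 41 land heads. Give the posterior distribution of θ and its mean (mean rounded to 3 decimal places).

Posterior: Beta(44.5, 8.9); mean ≈ 0.833

Observing 41 successes and 7 failures updates Beta(3.5, 1.9) by adding the success and failure counts to the two shape parameters: α = 3.5+41 = 44.5, β = 1.9+7 = 8.9.
Posterior mean = α/(α+β) = 44.5/53.4 = 0.833.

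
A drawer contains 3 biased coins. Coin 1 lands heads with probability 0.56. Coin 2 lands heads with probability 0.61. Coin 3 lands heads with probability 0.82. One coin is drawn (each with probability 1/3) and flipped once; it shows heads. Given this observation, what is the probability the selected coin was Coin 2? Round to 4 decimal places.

P(heads|C1) = 0.56; P(heads|C2) = 0.61; P(heads|C3) = 0.82.
Prior × likelihood for each source: 0.333333·0.56=0.1867, 0.333333·0.61=0.2033, 0.333333·0.82=0.2733. Summing gives P(heads) = 0.66333.
P(Coin 2 | heads) = 0.2033 / 0.66333 = 0.3065.

Posterior probability ≈ 0.3065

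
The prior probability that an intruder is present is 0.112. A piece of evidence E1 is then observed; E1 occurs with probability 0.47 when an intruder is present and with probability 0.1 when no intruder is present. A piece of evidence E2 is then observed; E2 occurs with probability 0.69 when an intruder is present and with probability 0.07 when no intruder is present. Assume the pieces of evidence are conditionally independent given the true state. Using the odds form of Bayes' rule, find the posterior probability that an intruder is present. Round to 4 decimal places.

Posterior probability ≈ 0.8539

Prior odds = 0.112/(1−0.112) = 0.12613. In log-odds, ln(0.12613) = -2.0705.
Add log likelihood ratios: ln(4.7000) + ln(9.8571) = 3.8358.
Posterior log-odds = 1.7653, so posterior odds = exp(1.7653) = 5.8432. Converting, P(H|E) = 5.8432/6.8432 = 0.8539.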